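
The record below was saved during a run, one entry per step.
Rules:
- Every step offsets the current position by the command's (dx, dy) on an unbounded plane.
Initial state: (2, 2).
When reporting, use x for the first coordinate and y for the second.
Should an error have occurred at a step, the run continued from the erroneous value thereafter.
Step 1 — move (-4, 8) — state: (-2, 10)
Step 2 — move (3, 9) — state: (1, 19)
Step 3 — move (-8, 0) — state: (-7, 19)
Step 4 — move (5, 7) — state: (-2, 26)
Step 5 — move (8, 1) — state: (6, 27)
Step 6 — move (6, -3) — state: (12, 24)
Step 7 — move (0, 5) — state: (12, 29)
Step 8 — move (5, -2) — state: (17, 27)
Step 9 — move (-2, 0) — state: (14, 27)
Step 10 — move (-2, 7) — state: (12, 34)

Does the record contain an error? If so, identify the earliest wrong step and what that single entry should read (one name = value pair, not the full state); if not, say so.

Recomputing the run from the initial state:
step 1: x = -2, y = 10
step 2: x = 1, y = 19
step 3: x = -7, y = 19
step 4: x = -2, y = 26
step 5: x = 6, y = 27
step 6: x = 12, y = 24
step 7: x = 12, y = 29
step 8: x = 17, y = 27
step 9: x = 15, y = 27
step 10: x = 13, y = 34
The first disagreement with the record is at step 9, where the value should be x = 15.

step 9, x = 15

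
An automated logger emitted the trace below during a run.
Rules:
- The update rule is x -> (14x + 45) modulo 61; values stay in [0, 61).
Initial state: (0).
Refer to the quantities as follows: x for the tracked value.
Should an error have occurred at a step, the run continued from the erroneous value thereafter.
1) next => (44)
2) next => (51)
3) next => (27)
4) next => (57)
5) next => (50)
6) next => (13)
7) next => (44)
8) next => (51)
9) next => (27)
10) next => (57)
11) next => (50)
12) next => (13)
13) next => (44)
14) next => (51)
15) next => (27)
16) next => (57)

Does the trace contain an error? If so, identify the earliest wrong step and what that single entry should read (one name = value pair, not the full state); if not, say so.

Recomputing the run from the initial state:
step 1: x = 45
step 2: x = 4
step 3: x = 40
step 4: x = 56
step 5: x = 36
step 6: x = 0
step 7: x = 45
step 8: x = 4
step 9: x = 40
step 10: x = 56
step 11: x = 36
step 12: x = 0
step 13: x = 45
step 14: x = 4
step 15: x = 40
step 16: x = 56
The first disagreement with the trace is at step 1, where the value should be x = 45.

step 1, x = 45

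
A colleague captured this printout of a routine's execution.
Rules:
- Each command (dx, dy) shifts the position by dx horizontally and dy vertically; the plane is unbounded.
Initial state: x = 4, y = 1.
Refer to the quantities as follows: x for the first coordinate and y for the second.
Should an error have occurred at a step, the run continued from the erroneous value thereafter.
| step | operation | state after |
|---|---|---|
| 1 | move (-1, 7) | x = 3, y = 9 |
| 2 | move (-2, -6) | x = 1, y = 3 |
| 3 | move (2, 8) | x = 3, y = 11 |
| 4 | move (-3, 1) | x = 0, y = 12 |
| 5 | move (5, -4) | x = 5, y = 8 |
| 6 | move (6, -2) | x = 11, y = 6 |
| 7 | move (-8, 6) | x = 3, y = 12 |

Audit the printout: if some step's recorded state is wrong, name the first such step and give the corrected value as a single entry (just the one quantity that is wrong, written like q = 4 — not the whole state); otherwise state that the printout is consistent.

step 1, y = 8

Recomputing the run from the initial state:
step 1: x = 3, y = 8
step 2: x = 1, y = 2
step 3: x = 3, y = 10
step 4: x = 0, y = 11
step 5: x = 5, y = 7
step 6: x = 11, y = 5
step 7: x = 3, y = 11
The first disagreement with the printout is at step 1, where the value should be y = 8.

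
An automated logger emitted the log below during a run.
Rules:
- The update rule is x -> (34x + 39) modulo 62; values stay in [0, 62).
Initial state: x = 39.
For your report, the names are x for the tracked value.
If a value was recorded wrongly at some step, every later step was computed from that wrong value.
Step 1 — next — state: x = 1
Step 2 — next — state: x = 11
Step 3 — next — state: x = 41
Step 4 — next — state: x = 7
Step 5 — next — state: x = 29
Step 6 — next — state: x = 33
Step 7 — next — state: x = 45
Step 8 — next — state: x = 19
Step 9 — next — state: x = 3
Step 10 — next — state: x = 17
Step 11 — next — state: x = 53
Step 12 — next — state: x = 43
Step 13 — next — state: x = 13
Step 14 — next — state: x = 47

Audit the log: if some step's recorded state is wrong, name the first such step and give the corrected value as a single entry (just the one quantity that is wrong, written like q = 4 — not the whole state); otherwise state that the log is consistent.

step 11, x = 59

1. x = (34*39 + 39) mod 62 = 1 (confirmed correct)
2. x = (34*1 + 39) mod 62 = 11 (matches)
3. x = (34*11 + 39) mod 62 = 41 (agrees with the log)
4. x = (34*41 + 39) mod 62 = 7 (exactly as logged)
5. x = (34*7 + 39) mod 62 = 29 (checks out)
6. x = (34*29 + 39) mod 62 = 33 (verified)
7. x = (34*33 + 39) mod 62 = 45 (verified)
8. x = (34*45 + 39) mod 62 = 19 (verified)
9. x = (34*19 + 39) mod 62 = 3 (verified)
10. x = (34*3 + 39) mod 62 = 17 (same as recorded)
11. x = (34*17 + 39) mod 62 = 59 (this is not what the log shows)
That makes step 11 the first incorrect line — x = 59 is what it should show.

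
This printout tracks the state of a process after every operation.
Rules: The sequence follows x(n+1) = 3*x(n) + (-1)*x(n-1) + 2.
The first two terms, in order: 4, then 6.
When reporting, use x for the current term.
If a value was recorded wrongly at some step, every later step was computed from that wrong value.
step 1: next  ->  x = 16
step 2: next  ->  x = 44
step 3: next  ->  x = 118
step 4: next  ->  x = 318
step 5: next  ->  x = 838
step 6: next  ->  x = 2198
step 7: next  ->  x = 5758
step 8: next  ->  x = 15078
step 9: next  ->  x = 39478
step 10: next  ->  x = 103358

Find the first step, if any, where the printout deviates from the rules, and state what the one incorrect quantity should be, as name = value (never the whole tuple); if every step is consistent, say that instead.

step 4, x = 312

step 1: x = 3*(6) + (-1)*(4) + (2) = 16 -> in agreement
step 2: x = 3*(16) + (-1)*(6) + (2) = 44 -> same as recorded
step 3: x = 3*(44) + (-1)*(16) + (2) = 118 -> checks out
step 4: x = 3*(118) + (-1)*(44) + (2) = 312 -> the printout disagrees here
Step 4 is the first one off; corrected, x = 312.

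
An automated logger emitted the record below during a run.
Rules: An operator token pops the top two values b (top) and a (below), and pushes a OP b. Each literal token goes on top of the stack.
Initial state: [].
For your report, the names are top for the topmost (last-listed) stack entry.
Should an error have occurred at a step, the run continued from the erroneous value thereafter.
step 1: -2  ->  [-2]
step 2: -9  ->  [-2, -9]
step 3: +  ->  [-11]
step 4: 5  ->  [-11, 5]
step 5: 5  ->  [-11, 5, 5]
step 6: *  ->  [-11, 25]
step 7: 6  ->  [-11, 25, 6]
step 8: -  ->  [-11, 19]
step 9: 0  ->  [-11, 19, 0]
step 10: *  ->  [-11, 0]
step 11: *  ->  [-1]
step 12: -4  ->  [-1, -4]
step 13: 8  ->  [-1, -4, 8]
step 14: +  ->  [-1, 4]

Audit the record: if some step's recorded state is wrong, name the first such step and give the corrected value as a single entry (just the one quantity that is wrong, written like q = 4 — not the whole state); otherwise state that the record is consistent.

Recomputing the run from the initial state:
step 1: [-2]
step 2: [-2, -9]
step 3: [-11]
step 4: [-11, 5]
step 5: [-11, 5, 5]
step 6: [-11, 25]
step 7: [-11, 25, 6]
step 8: [-11, 19]
step 9: [-11, 19, 0]
step 10: [-11, 0]
step 11: [0]
step 12: [0, -4]
step 13: [0, -4, 8]
step 14: [0, 4]
The first disagreement with the record is at step 11, where the value should be top = 0.

step 11, top = 0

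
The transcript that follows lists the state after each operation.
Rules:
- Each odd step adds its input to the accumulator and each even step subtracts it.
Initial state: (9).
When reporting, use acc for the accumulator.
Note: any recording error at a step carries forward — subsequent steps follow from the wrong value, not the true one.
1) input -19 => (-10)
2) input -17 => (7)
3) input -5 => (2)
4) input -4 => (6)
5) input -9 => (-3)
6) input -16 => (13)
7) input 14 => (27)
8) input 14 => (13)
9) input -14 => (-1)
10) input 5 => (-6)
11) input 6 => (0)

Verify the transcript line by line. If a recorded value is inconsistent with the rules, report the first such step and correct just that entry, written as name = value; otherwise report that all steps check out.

no error

Step 1: acc = 9 + -19 = -10 — verified.
Step 2: acc = -10 - -17 = 7 — exactly as logged.
Step 3: acc = 7 + -5 = 2 — no discrepancy.
Step 4: acc = 2 - -4 = 6 — exactly as logged.
Step 5: acc = 6 + -9 = -3 — verified.
Step 6: acc = -3 - -16 = 13 — no discrepancy.
Step 7: acc = 13 + 14 = 27 — checks out.
Step 8: acc = 27 - 14 = 13 — consistent with the transcript.
Step 9: acc = 13 + -14 = -1 — matches.
Step 10: acc = -1 - 5 = -6 — exactly as logged.
Step 11: acc = -6 + 6 = 0 — exactly as logged.
The whole run recomputes cleanly — no discrepancies.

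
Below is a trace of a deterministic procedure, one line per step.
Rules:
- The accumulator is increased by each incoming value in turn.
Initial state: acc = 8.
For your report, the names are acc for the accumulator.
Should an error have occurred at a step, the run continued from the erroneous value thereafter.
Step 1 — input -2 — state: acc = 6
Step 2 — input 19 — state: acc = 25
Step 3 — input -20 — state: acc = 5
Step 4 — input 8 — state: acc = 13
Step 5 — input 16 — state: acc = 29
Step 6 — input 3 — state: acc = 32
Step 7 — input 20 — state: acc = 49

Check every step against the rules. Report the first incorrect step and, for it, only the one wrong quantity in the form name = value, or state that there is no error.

1. acc = 8 + -2 = 6 (no discrepancy)
2. acc = 6 + 19 = 25 (confirmed correct)
3. acc = 25 + -20 = 5 (no discrepancy)
4. acc = 5 + 8 = 13 (in agreement)
5. acc = 13 + 16 = 29 (exactly as logged)
6. acc = 29 + 3 = 32 (agrees with the trace)
7. acc = 32 + 20 = 52 (the trace disagrees here)
The audit stops at step 7: the recorded entry is wrong and should be acc = 52.

step 7, acc = 52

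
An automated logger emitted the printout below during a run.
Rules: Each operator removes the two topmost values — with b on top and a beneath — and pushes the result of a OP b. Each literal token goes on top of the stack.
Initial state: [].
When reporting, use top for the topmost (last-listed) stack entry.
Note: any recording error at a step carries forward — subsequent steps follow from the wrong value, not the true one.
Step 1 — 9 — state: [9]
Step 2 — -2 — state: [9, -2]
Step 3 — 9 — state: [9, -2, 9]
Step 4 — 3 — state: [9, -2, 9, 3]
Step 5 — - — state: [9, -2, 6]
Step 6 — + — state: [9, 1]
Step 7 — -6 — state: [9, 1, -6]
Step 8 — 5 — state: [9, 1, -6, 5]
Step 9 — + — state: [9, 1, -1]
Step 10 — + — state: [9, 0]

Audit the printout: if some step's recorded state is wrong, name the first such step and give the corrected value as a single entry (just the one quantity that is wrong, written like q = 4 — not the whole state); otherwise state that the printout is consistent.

Recomputing the run from the initial state:
step 1: [9]
step 2: [9, -2]
step 3: [9, -2, 9]
step 4: [9, -2, 9, 3]
step 5: [9, -2, 6]
step 6: [9, 4]
step 7: [9, 4, -6]
step 8: [9, 4, -6, 5]
step 9: [9, 4, -1]
step 10: [9, 3]
The first disagreement with the printout is at step 6, where the value should be top = 4.

step 6, top = 4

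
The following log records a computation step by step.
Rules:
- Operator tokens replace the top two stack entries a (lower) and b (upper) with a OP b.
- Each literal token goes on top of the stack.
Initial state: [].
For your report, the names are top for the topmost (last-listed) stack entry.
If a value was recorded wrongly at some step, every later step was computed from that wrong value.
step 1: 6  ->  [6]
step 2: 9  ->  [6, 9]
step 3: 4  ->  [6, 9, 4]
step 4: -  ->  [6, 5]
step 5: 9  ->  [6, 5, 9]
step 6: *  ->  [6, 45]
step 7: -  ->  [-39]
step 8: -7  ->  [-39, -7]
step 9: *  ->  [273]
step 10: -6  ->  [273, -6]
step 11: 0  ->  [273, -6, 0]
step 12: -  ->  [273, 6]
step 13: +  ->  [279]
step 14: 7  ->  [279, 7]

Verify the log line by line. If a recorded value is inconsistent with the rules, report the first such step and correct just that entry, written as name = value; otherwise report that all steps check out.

1. push 6: top = 6 (no discrepancy)
2. push 9: top = 9 (no discrepancy)
3. push 4: top = 4 (matches)
4. 9 - 4 = 5 (agrees with the log)
5. push 9: top = 9 (no discrepancy)
6. 5 * 9 = 45 (checks out)
7. 6 - 45 = -39 (same as recorded)
8. push -7: top = -7 (verified)
9. -39 * -7 = 273 (checks out)
10. push -6: top = -6 (in agreement)
11. push 0: top = 0 (exactly as logged)
12. -6 - 0 = -6 (the log has a different value)
That makes step 12 the first incorrect line — top = -6 is what it should show.

step 12, top = -6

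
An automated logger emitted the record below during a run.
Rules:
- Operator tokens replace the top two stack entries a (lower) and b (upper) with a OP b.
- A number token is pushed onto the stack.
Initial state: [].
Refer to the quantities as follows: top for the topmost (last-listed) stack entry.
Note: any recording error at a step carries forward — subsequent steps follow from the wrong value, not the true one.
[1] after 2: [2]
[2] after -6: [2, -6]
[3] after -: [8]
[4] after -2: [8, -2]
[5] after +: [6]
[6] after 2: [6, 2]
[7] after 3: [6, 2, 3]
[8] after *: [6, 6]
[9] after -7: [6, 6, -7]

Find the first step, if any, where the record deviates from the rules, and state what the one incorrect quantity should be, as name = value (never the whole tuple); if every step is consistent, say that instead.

Recomputing the run from the initial state:
step 1: [2]
step 2: [2, -6]
step 3: [8]
step 4: [8, -2]
step 5: [6]
step 6: [6, 2]
step 7: [6, 2, 3]
step 8: [6, 6]
step 9: [6, 6, -7]
This matches the record at every step.

no error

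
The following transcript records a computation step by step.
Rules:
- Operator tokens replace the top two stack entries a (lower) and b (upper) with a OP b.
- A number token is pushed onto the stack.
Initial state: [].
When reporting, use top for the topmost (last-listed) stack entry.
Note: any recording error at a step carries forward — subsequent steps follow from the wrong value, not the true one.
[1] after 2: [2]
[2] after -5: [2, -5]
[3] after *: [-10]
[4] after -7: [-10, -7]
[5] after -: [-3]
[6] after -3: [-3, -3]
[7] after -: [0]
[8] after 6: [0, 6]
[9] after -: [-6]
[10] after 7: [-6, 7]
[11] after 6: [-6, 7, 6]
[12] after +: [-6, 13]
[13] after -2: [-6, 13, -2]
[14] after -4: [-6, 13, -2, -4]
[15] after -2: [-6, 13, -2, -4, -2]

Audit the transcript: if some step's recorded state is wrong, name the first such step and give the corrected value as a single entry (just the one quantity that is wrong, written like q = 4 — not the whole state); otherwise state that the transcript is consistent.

no error

Step 1: push 2: top = 2 — same as recorded.
Step 2: push -5: top = -5 — in agreement.
Step 3: 2 * -5 = -10 — consistent with the transcript.
Step 4: push -7: top = -7 — no discrepancy.
Step 5: -10 - -7 = -3 — consistent with the transcript.
Step 6: push -3: top = -3 — same as recorded.
Step 7: -3 - -3 = 0 — no discrepancy.
Step 8: push 6: top = 6 — same as recorded.
Step 9: 0 - 6 = -6 — consistent with the transcript.
Step 10: push 7: top = 7 — matches.
Step 11: push 6: top = 6 — same as recorded.
Step 12: 7 + 6 = 13 — no discrepancy.
Step 13: push -2: top = -2 — matches.
Step 14: push -4: top = -4 — same as recorded.
Step 15: push -2: top = -2 — agrees with the transcript.
No step deviates from the rules.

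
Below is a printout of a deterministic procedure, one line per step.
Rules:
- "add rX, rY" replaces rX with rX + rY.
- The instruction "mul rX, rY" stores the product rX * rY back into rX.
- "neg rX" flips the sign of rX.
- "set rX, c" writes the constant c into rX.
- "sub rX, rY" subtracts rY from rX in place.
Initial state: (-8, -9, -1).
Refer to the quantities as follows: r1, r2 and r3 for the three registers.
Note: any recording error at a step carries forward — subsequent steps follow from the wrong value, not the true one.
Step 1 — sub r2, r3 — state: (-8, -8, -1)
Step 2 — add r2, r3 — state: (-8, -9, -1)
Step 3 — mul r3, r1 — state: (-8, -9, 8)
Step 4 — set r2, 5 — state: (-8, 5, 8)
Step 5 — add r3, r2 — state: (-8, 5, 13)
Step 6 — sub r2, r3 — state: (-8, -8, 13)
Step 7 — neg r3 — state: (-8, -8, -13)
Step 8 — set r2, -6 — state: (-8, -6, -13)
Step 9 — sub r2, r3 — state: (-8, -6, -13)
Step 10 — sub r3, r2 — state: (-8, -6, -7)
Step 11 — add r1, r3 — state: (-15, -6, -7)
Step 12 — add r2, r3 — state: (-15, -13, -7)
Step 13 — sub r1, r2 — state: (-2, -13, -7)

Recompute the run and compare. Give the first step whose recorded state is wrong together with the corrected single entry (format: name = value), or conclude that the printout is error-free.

step 9, r2 = 7

Step 1: r2 = -9 - -1 = -8 — verified.
Step 2: r2 = -8 + -1 = -9 — verified.
Step 3: r3 = -1 * -8 = 8 — confirmed correct.
Step 4: r2 = 5 — agrees with the printout.
Step 5: r3 = 8 + 5 = 13 — no discrepancy.
Step 6: r2 = 5 - 13 = -8 — exactly as logged.
Step 7: r3 = -(13) = -13 — verified.
Step 8: r2 = -6 — matches.
Step 9: r2 = -6 - -13 = 7 — the printout has a different value.
First deviation found at step 9; the corrected entry is r2 = 7.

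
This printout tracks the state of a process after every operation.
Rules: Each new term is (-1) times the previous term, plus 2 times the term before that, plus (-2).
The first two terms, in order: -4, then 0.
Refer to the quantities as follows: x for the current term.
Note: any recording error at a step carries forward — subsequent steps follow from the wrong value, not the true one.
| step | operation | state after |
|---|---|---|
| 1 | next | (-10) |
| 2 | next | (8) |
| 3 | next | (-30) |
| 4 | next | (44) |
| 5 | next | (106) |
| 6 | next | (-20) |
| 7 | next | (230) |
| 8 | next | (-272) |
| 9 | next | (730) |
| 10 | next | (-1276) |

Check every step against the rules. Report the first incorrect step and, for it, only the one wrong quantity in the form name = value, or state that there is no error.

1. x = -1*(0) + (2)*(-4) + (-2) = -10 (checks out)
2. x = -1*(-10) + (2)*(0) + (-2) = 8 (no discrepancy)
3. x = -1*(8) + (2)*(-10) + (-2) = -30 (verified)
4. x = -1*(-30) + (2)*(8) + (-2) = 44 (consistent with the printout)
5. x = -1*(44) + (2)*(-30) + (-2) = -106 (the entry is off here)
First incorrect step: 5; the correct value is x = -106.

step 5, x = -106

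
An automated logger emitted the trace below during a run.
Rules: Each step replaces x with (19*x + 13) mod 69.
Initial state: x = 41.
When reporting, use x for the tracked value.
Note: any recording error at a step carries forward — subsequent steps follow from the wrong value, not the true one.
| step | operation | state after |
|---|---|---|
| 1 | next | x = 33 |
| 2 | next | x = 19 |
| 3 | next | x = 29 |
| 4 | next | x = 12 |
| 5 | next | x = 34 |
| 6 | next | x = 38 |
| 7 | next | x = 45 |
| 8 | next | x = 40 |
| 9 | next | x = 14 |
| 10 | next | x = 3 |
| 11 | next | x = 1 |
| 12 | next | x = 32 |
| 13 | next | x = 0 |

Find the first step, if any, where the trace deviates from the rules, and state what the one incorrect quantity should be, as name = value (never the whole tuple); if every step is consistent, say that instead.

no error

Recomputing the run from the initial state:
step 1: x = 33
step 2: x = 19
step 3: x = 29
step 4: x = 12
step 5: x = 34
step 6: x = 38
step 7: x = 45
step 8: x = 40
step 9: x = 14
step 10: x = 3
step 11: x = 1
step 12: x = 32
step 13: x = 0
This matches the trace at every step.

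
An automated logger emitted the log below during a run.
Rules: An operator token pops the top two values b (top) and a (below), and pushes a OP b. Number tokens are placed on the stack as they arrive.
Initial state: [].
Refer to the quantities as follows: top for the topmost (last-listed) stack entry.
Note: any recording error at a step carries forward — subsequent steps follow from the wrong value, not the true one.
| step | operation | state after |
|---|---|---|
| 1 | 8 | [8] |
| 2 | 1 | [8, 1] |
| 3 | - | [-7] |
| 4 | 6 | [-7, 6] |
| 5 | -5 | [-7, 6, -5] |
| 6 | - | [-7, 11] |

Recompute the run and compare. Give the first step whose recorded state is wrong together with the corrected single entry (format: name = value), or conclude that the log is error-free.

step 1: push 8: top = 8 -> exactly as logged
step 2: push 1: top = 1 -> exactly as logged
step 3: 8 - 1 = 7 -> the recorded entry deviates here
First incorrect step: 3; the correct value is top = 7.

step 3, top = 7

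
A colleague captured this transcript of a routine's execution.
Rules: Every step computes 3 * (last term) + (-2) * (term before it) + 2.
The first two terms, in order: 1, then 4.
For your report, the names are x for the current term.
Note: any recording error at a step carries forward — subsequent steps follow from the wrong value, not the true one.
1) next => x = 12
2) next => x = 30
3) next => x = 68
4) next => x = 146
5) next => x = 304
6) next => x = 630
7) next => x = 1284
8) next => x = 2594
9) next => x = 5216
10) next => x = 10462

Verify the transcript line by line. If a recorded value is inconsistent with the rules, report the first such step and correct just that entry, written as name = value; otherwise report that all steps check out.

step 6, x = 622

step 1: x = 3*(4) + (-2)*(1) + (2) = 12 -> matches
step 2: x = 3*(12) + (-2)*(4) + (2) = 30 -> same as recorded
step 3: x = 3*(30) + (-2)*(12) + (2) = 68 -> exactly as logged
step 4: x = 3*(68) + (-2)*(30) + (2) = 146 -> checks out
step 5: x = 3*(146) + (-2)*(68) + (2) = 304 -> verified
step 6: x = 3*(304) + (-2)*(146) + (2) = 622 -> the transcript disagrees here
The earliest wrong entry is at step 6: it should read x = 622.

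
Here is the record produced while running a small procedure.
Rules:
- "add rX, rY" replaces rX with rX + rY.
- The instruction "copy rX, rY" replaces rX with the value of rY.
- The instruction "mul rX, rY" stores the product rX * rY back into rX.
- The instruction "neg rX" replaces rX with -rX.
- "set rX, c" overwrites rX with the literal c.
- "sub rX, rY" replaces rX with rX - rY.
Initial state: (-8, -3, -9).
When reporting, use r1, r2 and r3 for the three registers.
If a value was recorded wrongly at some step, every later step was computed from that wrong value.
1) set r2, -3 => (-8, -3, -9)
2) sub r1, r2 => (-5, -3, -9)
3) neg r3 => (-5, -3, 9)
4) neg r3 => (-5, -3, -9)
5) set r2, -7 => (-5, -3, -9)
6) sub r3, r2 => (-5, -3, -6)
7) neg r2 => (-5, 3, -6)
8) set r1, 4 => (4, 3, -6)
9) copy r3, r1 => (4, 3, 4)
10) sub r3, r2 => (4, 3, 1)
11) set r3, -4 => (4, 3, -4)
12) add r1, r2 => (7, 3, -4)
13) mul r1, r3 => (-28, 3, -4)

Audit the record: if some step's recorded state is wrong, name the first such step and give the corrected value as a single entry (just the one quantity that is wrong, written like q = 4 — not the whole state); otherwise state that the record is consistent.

step 5, r2 = -7

1. r2 = -3 (exactly as logged)
2. r1 = -8 - -3 = -5 (consistent with the record)
3. r3 = -(-9) = 9 (agrees with the record)
4. r3 = -(9) = -9 (consistent with the record)
5. r2 = -7 (the record disagrees here)
So the first discrepancy is step 5, where the right value is r2 = -7.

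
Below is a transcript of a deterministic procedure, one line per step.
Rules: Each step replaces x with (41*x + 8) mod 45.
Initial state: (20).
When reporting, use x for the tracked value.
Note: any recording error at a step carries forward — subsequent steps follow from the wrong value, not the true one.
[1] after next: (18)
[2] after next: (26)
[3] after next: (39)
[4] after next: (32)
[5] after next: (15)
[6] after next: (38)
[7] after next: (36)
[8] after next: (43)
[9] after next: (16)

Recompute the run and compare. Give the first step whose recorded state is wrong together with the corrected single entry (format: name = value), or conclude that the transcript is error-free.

step 8, x = 44

step 1: x = (41*20 + 8) mod 45 = 18 -> agrees with the transcript
step 2: x = (41*18 + 8) mod 45 = 26 -> consistent with the transcript
step 3: x = (41*26 + 8) mod 45 = 39 -> agrees with the transcript
step 4: x = (41*39 + 8) mod 45 = 32 -> same as recorded
step 5: x = (41*32 + 8) mod 45 = 15 -> exactly as logged
step 6: x = (41*15 + 8) mod 45 = 38 -> matches
step 7: x = (41*38 + 8) mod 45 = 36 -> checks out
step 8: x = (41*36 + 8) mod 45 = 44 -> a discrepancy with the transcript
Conclusion: step 8 carries the first error; the entry should be x = 44.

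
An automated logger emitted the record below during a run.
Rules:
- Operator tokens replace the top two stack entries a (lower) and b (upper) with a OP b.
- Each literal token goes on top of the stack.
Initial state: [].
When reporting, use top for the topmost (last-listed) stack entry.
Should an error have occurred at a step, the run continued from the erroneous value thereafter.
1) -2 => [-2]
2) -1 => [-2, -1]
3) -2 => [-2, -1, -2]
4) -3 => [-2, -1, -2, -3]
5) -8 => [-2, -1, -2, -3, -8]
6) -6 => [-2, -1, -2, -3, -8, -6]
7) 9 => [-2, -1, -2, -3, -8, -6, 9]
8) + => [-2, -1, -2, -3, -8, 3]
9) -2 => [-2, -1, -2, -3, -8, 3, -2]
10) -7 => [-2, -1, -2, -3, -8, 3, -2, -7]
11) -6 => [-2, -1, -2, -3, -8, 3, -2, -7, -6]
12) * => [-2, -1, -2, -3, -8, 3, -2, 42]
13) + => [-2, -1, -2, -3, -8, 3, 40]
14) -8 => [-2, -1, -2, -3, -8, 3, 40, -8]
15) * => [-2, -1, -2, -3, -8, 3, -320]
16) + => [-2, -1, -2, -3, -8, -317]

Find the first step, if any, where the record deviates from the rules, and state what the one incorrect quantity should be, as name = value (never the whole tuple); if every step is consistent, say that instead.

no error

1. push -2: top = -2 (consistent with the record)
2. push -1: top = -1 (checks out)
3. push -2: top = -2 (verified)
4. push -3: top = -3 (no discrepancy)
5. push -8: top = -8 (no discrepancy)
6. push -6: top = -6 (verified)
7. push 9: top = 9 (checks out)
8. -6 + 9 = 3 (confirmed correct)
9. push -2: top = -2 (no discrepancy)
10. push -7: top = -7 (checks out)
11. push -6: top = -6 (confirmed correct)
12. -7 * -6 = 42 (no discrepancy)
13. -2 + 42 = 40 (in agreement)
14. push -8: top = -8 (agrees with the record)
15. 40 * -8 = -320 (verified)
16. 3 + -320 = -317 (exactly as logged)
All steps check out; nothing to correct.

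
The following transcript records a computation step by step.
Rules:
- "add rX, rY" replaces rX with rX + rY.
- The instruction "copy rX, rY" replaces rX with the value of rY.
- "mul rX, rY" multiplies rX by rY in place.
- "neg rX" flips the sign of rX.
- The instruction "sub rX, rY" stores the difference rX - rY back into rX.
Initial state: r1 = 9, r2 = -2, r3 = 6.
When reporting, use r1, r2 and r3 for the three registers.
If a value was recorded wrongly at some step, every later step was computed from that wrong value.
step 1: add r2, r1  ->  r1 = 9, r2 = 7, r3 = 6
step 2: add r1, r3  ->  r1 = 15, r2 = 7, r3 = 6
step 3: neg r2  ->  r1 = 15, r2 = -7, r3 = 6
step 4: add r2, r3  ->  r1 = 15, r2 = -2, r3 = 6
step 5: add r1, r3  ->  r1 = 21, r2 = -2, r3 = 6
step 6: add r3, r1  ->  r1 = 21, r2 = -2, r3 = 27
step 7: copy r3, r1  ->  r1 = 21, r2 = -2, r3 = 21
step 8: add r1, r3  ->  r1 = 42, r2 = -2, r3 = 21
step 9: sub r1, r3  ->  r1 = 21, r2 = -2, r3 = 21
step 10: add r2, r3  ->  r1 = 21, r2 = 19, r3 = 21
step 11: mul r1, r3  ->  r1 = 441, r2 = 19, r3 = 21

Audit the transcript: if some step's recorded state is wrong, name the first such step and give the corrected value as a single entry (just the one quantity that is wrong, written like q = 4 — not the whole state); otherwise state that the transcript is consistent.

1. r2 = -2 + 9 = 7 (agrees with the transcript)
2. r1 = 9 + 6 = 15 (exactly as logged)
3. r2 = -(7) = -7 (no discrepancy)
4. r2 = -7 + 6 = -1 (the transcript has a different value)
First deviation found at step 4; the corrected entry is r2 = -1.

step 4, r2 = -1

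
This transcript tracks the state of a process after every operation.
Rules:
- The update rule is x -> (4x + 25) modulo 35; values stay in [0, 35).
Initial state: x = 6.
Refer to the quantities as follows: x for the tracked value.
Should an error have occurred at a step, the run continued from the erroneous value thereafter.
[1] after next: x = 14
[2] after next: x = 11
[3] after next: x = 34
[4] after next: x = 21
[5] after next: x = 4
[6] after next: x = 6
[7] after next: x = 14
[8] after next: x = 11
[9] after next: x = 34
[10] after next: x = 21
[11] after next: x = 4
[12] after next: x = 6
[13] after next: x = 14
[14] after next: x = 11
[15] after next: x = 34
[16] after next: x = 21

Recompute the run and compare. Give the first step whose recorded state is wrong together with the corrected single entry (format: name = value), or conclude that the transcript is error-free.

no error

Step 1: x = (4*6 + 25) mod 35 = 14 — consistent with the transcript.
Step 2: x = (4*14 + 25) mod 35 = 11 — confirmed correct.
Step 3: x = (4*11 + 25) mod 35 = 34 — consistent with the transcript.
Step 4: x = (4*34 + 25) mod 35 = 21 — no discrepancy.
Step 5: x = (4*21 + 25) mod 35 = 4 — no discrepancy.
Step 6: x = (4*4 + 25) mod 35 = 6 — agrees with the transcript.
Step 7: x = (4*6 + 25) mod 35 = 14 — checks out.
Step 8: x = (4*14 + 25) mod 35 = 11 — same as recorded.
Step 9: x = (4*11 + 25) mod 35 = 34 — verified.
Step 10: x = (4*34 + 25) mod 35 = 21 — matches.
Step 11: x = (4*21 + 25) mod 35 = 4 — agrees with the transcript.
Step 12: x = (4*4 + 25) mod 35 = 6 — no discrepancy.
Step 13: x = (4*6 + 25) mod 35 = 14 — exactly as logged.
Step 14: x = (4*14 + 25) mod 35 = 11 — checks out.
Step 15: x = (4*11 + 25) mod 35 = 34 — verified.
Step 16: x = (4*34 + 25) mod 35 = 21 — in agreement.
Each recorded entry agrees with the recomputation.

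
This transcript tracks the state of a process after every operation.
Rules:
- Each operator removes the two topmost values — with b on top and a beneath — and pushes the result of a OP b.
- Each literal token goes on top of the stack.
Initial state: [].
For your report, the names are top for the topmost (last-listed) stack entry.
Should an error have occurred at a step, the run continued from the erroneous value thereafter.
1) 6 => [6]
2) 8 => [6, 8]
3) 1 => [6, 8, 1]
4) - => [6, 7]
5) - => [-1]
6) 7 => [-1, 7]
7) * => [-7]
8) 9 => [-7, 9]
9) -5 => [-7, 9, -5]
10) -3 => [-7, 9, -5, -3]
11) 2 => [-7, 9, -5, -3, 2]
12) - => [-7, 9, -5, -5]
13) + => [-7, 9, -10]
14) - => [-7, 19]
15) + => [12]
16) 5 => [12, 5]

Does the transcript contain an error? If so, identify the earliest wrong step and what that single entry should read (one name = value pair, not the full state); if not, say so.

1. push 6: top = 6 (confirmed correct)
2. push 8: top = 8 (same as recorded)
3. push 1: top = 1 (confirmed correct)
4. 8 - 1 = 7 (exactly as logged)
5. 6 - 7 = -1 (no discrepancy)
6. push 7: top = 7 (matches)
7. -1 * 7 = -7 (confirmed correct)
8. push 9: top = 9 (no discrepancy)
9. push -5: top = -5 (matches)
10. push -3: top = -3 (same as recorded)
11. push 2: top = 2 (matches)
12. -3 - 2 = -5 (confirmed correct)
13. -5 + -5 = -10 (verified)
14. 9 - -10 = 19 (consistent with the transcript)
15. -7 + 19 = 12 (verified)
16. push 5: top = 5 (matches)
Every step is consistent.

no error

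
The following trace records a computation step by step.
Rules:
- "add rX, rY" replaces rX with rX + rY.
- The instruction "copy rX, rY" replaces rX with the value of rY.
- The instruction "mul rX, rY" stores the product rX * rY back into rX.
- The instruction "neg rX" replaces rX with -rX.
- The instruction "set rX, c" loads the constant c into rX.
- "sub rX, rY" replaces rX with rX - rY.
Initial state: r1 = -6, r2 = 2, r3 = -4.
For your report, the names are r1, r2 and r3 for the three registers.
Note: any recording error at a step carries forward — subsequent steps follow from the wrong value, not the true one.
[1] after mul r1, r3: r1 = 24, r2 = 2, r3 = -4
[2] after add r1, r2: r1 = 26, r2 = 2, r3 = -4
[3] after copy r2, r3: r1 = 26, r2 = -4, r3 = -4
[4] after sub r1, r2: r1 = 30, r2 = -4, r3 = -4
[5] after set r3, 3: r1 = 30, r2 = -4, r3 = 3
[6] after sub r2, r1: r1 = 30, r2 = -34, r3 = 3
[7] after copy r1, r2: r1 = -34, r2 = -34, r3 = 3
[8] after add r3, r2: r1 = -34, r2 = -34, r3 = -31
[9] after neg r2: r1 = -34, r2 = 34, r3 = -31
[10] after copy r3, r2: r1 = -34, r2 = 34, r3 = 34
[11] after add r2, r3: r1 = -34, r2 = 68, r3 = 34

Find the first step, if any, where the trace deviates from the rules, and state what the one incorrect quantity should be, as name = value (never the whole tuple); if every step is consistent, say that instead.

1. r1 = -6 * -4 = 24 (verified)
2. r1 = 24 + 2 = 26 (exactly as logged)
3. r2 = -4 (same as recorded)
4. r1 = 26 - -4 = 30 (exactly as logged)
5. r3 = 3 (exactly as logged)
6. r2 = -4 - 30 = -34 (verified)
7. r1 = -34 (in agreement)
8. r3 = 3 + -34 = -31 (confirmed correct)
9. r2 = -(-34) = 34 (verified)
10. r3 = 34 (agrees with the trace)
11. r2 = 34 + 34 = 68 (no discrepancy)
Nothing is out of place; the run is error-free.

no error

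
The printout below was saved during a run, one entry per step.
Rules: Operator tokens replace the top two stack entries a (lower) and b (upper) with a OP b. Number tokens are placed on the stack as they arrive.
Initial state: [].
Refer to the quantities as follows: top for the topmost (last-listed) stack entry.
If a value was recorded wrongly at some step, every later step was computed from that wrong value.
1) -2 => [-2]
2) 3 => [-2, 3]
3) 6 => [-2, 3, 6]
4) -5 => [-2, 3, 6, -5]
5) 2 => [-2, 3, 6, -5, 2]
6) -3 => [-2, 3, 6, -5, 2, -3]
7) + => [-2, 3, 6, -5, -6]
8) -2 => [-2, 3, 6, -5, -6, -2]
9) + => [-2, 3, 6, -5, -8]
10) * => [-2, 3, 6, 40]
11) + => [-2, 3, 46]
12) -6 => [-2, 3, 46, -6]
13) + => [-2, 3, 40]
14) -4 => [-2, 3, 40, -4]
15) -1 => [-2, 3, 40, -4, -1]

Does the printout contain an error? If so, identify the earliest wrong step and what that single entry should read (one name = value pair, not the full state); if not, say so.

Recomputing the run from the initial state:
step 1: [-2]
step 2: [-2, 3]
step 3: [-2, 3, 6]
step 4: [-2, 3, 6, -5]
step 5: [-2, 3, 6, -5, 2]
step 6: [-2, 3, 6, -5, 2, -3]
step 7: [-2, 3, 6, -5, -1]
step 8: [-2, 3, 6, -5, -1, -2]
step 9: [-2, 3, 6, -5, -3]
step 10: [-2, 3, 6, 15]
step 11: [-2, 3, 21]
step 12: [-2, 3, 21, -6]
step 13: [-2, 3, 15]
step 14: [-2, 3, 15, -4]
step 15: [-2, 3, 15, -4, -1]
The first disagreement with the printout is at step 7, where the value should be top = -1.

step 7, top = -1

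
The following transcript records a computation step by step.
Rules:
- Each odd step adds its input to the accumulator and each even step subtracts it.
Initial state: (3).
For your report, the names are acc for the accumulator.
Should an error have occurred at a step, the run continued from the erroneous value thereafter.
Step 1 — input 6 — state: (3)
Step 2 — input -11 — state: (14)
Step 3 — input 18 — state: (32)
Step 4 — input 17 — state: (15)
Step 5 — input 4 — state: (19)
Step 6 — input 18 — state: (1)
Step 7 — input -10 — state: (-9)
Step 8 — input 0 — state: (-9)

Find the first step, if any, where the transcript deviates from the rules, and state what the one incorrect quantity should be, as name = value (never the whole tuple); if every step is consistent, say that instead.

step 1, acc = 9

step 1: acc = 3 + 6 = 9 -> the recorded entry deviates here
First deviation found at step 1; the corrected entry is acc = 9.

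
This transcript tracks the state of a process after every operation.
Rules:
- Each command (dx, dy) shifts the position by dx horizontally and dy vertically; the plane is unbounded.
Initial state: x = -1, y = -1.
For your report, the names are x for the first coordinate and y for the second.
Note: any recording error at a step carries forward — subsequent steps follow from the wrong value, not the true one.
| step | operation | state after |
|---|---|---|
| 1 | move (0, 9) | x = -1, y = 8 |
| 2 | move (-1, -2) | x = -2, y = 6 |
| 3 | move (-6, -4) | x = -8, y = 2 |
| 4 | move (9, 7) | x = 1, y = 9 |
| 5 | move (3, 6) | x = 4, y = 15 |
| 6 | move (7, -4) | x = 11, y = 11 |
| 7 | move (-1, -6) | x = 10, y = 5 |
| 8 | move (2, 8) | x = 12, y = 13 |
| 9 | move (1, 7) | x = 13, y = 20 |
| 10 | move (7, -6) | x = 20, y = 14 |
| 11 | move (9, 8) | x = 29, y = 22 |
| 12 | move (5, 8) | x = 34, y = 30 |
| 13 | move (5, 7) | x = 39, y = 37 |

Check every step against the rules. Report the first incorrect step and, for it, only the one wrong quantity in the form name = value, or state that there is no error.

1. x = -1 + (0) = -1, y = -1 + (9) = 8 (in agreement)
2. x = -1 + (-1) = -2, y = 8 + (-2) = 6 (consistent with the transcript)
3. x = -2 + (-6) = -8, y = 6 + (-4) = 2 (confirmed correct)
4. x = -8 + (9) = 1, y = 2 + (7) = 9 (agrees with the transcript)
5. x = 1 + (3) = 4, y = 9 + (6) = 15 (agrees with the transcript)
6. x = 4 + (7) = 11, y = 15 + (-4) = 11 (in agreement)
7. x = 11 + (-1) = 10, y = 11 + (-6) = 5 (agrees with the transcript)
8. x = 10 + (2) = 12, y = 5 + (8) = 13 (same as recorded)
9. x = 12 + (1) = 13, y = 13 + (7) = 20 (checks out)
10. x = 13 + (7) = 20, y = 20 + (-6) = 14 (no discrepancy)
11. x = 20 + (9) = 29, y = 14 + (8) = 22 (same as recorded)
12. x = 29 + (5) = 34, y = 22 + (8) = 30 (agrees with the transcript)
13. x = 34 + (5) = 39, y = 30 + (7) = 37 (matches)
Every step is consistent.

no error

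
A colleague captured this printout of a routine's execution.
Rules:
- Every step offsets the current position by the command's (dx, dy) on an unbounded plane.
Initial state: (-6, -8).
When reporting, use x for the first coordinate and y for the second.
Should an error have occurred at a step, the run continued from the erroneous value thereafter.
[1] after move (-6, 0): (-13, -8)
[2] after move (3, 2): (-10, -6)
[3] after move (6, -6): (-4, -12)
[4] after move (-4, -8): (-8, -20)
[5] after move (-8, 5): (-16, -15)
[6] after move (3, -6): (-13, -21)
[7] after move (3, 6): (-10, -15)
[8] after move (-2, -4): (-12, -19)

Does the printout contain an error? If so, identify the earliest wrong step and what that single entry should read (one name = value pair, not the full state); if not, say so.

Recomputing the run from the initial state:
step 1: x = -12, y = -8
step 2: x = -9, y = -6
step 3: x = -3, y = -12
step 4: x = -7, y = -20
step 5: x = -15, y = -15
step 6: x = -12, y = -21
step 7: x = -9, y = -15
step 8: x = -11, y = -19
The first disagreement with the printout is at step 1, where the value should be x = -12.

step 1, x = -12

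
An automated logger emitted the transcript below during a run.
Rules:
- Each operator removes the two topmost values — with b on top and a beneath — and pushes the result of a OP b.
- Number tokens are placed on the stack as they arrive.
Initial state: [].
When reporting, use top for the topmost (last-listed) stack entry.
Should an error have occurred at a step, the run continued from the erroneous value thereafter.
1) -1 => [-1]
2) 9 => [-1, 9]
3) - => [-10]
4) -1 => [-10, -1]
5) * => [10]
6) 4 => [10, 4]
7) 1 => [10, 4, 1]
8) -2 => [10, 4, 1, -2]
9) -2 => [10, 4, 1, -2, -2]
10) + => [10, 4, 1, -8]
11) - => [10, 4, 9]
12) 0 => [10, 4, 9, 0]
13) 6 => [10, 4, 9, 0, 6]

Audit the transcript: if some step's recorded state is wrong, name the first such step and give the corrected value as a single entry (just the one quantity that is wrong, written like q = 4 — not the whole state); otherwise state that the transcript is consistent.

step 10, top = -4

Step 1: push -1: top = -1 — same as recorded.
Step 2: push 9: top = 9 — exactly as logged.
Step 3: -1 - 9 = -10 — exactly as logged.
Step 4: push -1: top = -1 — agrees with the transcript.
Step 5: -10 * -1 = 10 — no discrepancy.
Step 6: push 4: top = 4 — consistent with the transcript.
Step 7: push 1: top = 1 — checks out.
Step 8: push -2: top = -2 — checks out.
Step 9: push -2: top = -2 — verified.
Step 10: -2 + -2 = -4 — the transcript disagrees here.
That makes step 10 the first incorrect line — top = -4 is what it should show.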